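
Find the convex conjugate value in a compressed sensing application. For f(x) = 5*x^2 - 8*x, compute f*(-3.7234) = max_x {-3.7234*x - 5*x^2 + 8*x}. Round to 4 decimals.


f*(y) = sup_x {y*x - a*x^2 - b*x} = sup_x {(y-b)*x - a*x^2}
FOC: (y - b) - 2a*x = 0 => x* = (y - b)/(2a)
x* = (-3.7234 + 8)/(2*5) = 0.4277
f*(-3.7234) = (y-b)^2/(4a) = (-3.7234 + 8)^2/(4*5)
= 18.2893/20 = 0.9145


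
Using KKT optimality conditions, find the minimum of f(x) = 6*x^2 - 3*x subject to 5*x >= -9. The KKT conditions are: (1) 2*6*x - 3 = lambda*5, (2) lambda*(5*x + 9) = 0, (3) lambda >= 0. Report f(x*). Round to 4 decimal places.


Step 1: Try lambda = 0 (constraint inactive).
Stationarity: 2*6*x - 3 = 0
x* = 3/(2*6) = 0.25
Check constraint: 5*0.25 = 1.25 >= -9 -- satisfied.
Step 2: Compute optimal value.
f(x*) = 6*0.25^2 - 3*0.25 = -0.375


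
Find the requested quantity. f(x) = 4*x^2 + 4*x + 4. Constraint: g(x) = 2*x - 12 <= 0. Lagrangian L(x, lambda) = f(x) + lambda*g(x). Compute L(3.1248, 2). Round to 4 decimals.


Step 1: Evaluate f(x).
f(3.1248) = 4*3.1248^2 + 4*3.1248 + 4 = 55.5567
Step 2: Evaluate g(x).
g(3.1248) = 2*3.1248 - 12 = -5.7504
Step 3: Compute Lagrangian.
L = 55.5567 + 2*-5.7504 = 44.0559


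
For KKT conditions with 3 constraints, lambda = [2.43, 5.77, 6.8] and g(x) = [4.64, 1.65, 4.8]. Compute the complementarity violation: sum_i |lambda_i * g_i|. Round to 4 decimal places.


KKT complementary slackness check:
lambda_1 * g_1 = 2.43 * 4.64 = 11.2752
lambda_2 * g_2 = 5.77 * 1.65 = 9.5205
lambda_3 * g_3 = 6.8 * 4.8 = 32.64
Total violation = 11.2752 + 9.5205 + 32.64 = 53.4357


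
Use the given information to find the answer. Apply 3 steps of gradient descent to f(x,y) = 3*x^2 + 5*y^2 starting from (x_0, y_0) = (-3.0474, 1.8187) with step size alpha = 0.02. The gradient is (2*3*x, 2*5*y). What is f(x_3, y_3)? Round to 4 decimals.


Gradient descent on f(x,y) = 3*x^2 + 5*y^2.
Starting point: (-3.0474, 1.8187), alpha = 0.02
Step 1: grad_x = 2*3*-3.0474 = -18.2844, grad_y = 2*5*1.8187 = 18.187
  x_1 = -3.0474 - 0.02*-18.2844 = -2.6817
  y_1 = 1.8187 - 0.02*18.187 = 1.455
Step 2: grad_x = 2*3*-2.6817 = -16.0903, grad_y = 2*5*1.455 = 14.5496
  x_2 = -2.6817 - 0.02*-16.0903 = -2.3599
  y_2 = 1.455 - 0.02*14.5496 = 1.164
Step 3: grad_x = 2*3*-2.3599 = -14.1594, grad_y = 2*5*1.164 = 11.6397
  x_3 = -2.3599 - 0.02*-14.1594 = -2.0767
  y_3 = 1.164 - 0.02*11.6397 = 0.9312
f(-2.0767, 0.9312) = 3*(-2.0767)^2 + 5*0.9312^2 = 17.2737


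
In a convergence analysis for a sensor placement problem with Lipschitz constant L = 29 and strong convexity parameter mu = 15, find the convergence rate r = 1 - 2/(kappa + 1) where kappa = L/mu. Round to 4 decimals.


Step 1: Compute the condition number.
kappa = L/mu = 29/15 = 1.9333
Step 2: Compute the convergence rate.
r = 1 - 2/(kappa + 1) = 1 - 2*mu/(L + mu) = (L - mu)/(L + mu) = 14/44 = 0.3182


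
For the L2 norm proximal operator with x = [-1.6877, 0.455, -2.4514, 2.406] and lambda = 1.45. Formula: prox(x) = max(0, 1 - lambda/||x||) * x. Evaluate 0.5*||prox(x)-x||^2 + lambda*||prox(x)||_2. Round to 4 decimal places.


Step 1: Compute ||x||.
||x|| = 3.854
Step 2: Compute scaling factor.
scale = max(0, 1 - 1.45/3.854) = 0.6238
Step 3: prox(x) = [-1.0527, 0.2838, -1.5291, 1.5008]
||prox(x)|| = 2.404
Step 4: Proximal objective.
0.5*||prox-x||^2 = 1.0513
lambda*||prox|| = 3.4858
Total = 4.5371


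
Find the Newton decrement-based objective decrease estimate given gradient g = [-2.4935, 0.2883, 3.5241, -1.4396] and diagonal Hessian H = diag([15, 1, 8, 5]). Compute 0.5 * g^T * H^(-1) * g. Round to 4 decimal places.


Step 1: H is diagonal, so H^(-1) * g = [-0.1662, 0.2883, 0.4405, -0.2879].
Step 2: g^T H^(-1) g = sum_i g_i^2 / H_ii
  = (-2.4935)^2/15 + (0.2883)^2/1 + (3.5241)^2/8 + (-1.4396)^2/5
  = 0.4145 + 0.0831 + 1.5524 + 0.4145 = 2.4645
Step 3: Objective decrease = 0.5 * g^T H^(-1) g = 1.2323


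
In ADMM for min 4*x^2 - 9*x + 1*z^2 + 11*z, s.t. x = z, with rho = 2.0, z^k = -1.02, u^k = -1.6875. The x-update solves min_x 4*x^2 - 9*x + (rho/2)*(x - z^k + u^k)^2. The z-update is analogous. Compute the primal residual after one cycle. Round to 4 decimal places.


ADMM iteration with rho = 2.0, z^k = -1.02, u^k = -1.6875
Step 1: x-update.
Minimize 4*x^2 - 9*x + (2.0/2)*(x + 1.02 - 1.6875)^2
FOC: (2*4 + 2.0)*x = 9 + 2.0*(-1.02 + 1.6875)
x^{k+1} = 1.0335
Step 2: z-update.
Minimize 1*z^2 + 11*z + (2.0/2)*(1.0335 - z - 1.6875)^2
FOC: (2*1 + 2.0)*z = -11 + 2.0*(1.0335 - 1.6875)
z^{k+1} = -3.077
Step 3: u-update.
u^{k+1} = -1.6875 + 1.0335 + 3.077 = 2.423
Step 4: Primal residual = |1.0335 + 3.077| = 4.1105


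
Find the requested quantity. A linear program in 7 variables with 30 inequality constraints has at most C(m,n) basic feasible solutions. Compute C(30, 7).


Each vertex corresponds to some choice of n active constraints out of m, so the number of vertices is at most C(m, n) = m! / (n!(m-n)!).
m = 30, n = 7
Numerator: 30 * 29 * 28 * 27 * 26 * 25 * 24
Denominator: 7! = 5040
C(30, 7) = 2035800


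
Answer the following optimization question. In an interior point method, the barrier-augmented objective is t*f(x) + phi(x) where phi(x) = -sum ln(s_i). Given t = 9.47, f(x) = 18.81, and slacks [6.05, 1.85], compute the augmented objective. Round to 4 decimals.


Step 1: Compute log-barrier.
ln values: [1.8001, 0.6152]
phi = -(1.8001 + 0.6152) = -2.4152
Step 2: Compute augmented objective.
t*f(x) = 9.47*18.81 = 178.1307
Total = 178.1307 - 2.4152 = 175.7155


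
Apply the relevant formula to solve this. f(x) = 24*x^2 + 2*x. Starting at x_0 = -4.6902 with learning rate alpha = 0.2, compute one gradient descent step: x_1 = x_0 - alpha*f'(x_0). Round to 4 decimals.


We compute the gradient at x_0 and apply the update.
f'(x) = 48*x + 2
f'(-4.6902) = 48*-4.6902 + 2 = -223.1296
x_1 = -4.6902 - 0.2*-223.1296 = 39.9357


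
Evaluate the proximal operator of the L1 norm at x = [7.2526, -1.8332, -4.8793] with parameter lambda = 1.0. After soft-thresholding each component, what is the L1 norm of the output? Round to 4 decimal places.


Soft-thresholding with lambda = 1.0:
prox(7.2526) = sign(7.2526)*max(|7.2526| - 1.0, 0) = 6.2526
prox(-1.8332) = sign(-1.8332)*max(|-1.8332| - 1.0, 0) = -0.8332
prox(-4.8793) = sign(-4.8793)*max(|-4.8793| - 1.0, 0) = -3.8793
prox(x) = [6.2526, -0.8332, -3.8793]
||prox(x)||_1 = 6.2526 + 0.8332 + 3.8793 = 10.9651


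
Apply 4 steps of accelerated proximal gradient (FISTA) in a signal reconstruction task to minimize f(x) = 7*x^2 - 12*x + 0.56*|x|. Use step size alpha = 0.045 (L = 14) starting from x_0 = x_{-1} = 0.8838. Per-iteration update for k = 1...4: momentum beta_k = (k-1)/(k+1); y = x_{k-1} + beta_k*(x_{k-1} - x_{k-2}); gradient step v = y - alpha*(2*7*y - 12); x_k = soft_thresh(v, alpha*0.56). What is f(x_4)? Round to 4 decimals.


FISTA on f(x) = 7*x^2 - 12*x + 0.56*|x|
L = 14, alpha = 0.045
Iteration 1: beta = 0.0, y = 0.8838 + 0.0*(0.8838 - 0.8838) = 0.8838
  grad(y) = 0.3732, v = y - alpha*grad = 0.867
  prox(v) = soft_thresh(0.867, 0.0252) = 0.8418
Iteration 2: beta = 0.3333, y = 0.8418 + 0.3333*(0.8418 - 0.8838) = 0.8278
  grad(y) = -0.4107, v = y - alpha*grad = 0.8463
  prox(v) = soft_thresh(0.8463, 0.0252) = 0.8211
Iteration 3: beta = 0.5, y = 0.8211 + 0.5*(0.8211 - 0.8418) = 0.8107
  grad(y) = -0.6498, v = y - alpha*grad = 0.84
  prox(v) = soft_thresh(0.84, 0.0252) = 0.8148
Iteration 4: beta = 0.6, y = 0.8148 + 0.6*(0.8148 - 0.8211) = 0.811
  grad(y) = -0.6463, v = y - alpha*grad = 0.8401
  prox(v) = soft_thresh(0.8401, 0.0252) = 0.8149
f(x_4) = 7*0.8149^2 - 12*0.8149 + 0.56*|0.8149| = -4.674


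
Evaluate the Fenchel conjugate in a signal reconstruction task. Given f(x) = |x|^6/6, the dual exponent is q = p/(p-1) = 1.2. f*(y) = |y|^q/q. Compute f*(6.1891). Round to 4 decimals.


The conjugate exponent q satisfies 1/p + 1/q = 1.
p = 6, so q = 6/(6 - 1) = 1.2
|y|^q = 6.1891^1.2 = 8.9115
f*(6.1891) = 8.9115 / 1.2 = 7.4263


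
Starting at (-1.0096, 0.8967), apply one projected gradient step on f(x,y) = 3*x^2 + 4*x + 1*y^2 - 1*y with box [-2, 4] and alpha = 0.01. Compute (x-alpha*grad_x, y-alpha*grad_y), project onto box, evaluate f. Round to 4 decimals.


Step 1: Compute gradient at (-1.0096, 0.8967).
grad_x = 2*3*-1.0096 + 4 = -2.0576
grad_y = 2*1*0.8967 - 1 = 0.7934
Step 2: Gradient step.
x_raw = -1.0096 - 0.01*-2.0576 = -0.989
y_raw = 0.8967 - 0.01*0.7934 = 0.8888
Step 3: Project onto [-2, 4].
x_proj = clip(-0.989) = -0.989
y_proj = clip(0.8888) = 0.8888
Step 4: Evaluate f.
f(-0.989, 0.8888) = -1.1205


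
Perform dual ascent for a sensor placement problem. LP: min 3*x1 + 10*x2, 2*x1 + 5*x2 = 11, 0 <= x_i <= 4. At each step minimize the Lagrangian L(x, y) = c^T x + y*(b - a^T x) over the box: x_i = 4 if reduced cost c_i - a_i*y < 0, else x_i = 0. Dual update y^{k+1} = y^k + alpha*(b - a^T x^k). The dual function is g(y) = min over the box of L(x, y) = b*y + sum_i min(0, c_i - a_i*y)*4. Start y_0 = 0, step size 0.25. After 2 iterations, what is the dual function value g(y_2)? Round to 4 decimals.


Dual ascent for LP: min 3*x1 + 10*x2, 2*x1 + 5*x2 = 11, 0 <= x_i <= 4
Step 1: y^k = 0.0, reduced costs: (3.0, 10.0)
  x^k = (0.0, 0.0), subgradient = b - a^T x = 11.0
  y^{k+1} = 0.0 + 0.25*11.0 = 2.75
Step 2: y^k = 2.75, reduced costs: (-2.5, -3.75)
  x^k = (4.0, 4.0), subgradient = b - a^T x = -17.0
  y^{k+1} = 2.75 + 0.25*-17.0 = -1.5
Dual objective at y_2 = -1.5: reduced costs (6.0, 17.5), box minimizer x = (0.0, 0.0)
g(y_2) = b*y + (c1 - a1*y)*x1 + (c2 - a2*y)*x2 = 11*(-1.5) + 6.0*0.0 + 17.5*0.0 = -16.5 + 0.0 + 0.0 = -16.5


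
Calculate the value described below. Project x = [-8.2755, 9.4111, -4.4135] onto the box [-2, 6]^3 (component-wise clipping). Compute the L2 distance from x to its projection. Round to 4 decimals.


Project each component onto [-2, 6].
clip(-8.2755) = -2.0, clip(9.4111) = 6.0, clip(-4.4135) = -2.0
Projection = [-2.0, 6.0, -2.0]
Squared diffs: [39.3819, 11.6356, 5.825]
Distance = sqrt(56.8425) = 7.5394


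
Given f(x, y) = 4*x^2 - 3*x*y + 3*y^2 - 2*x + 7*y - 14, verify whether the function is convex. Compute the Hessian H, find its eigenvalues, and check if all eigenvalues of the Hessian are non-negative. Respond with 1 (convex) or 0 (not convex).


The Hessian of f(x,y) = 4*x^2 - 3*x*y + 3*y^2 - 2*x + 7*y - 14 is:
H = [[8, -3], [-3, 6]]
Trace = 8 + 6 = 14
Determinant = 8*6 - (-3)^2 = 39
Discriminant = (14)^2 - 4*39 = 40.0
Eigenvalues: lambda_1 = 3.8377, lambda_2 = 10.1623
The function is convex.

1


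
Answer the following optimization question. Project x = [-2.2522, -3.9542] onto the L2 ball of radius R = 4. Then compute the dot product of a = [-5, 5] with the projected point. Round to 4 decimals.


Step 1: Compute ||x|| (intermediates to 6 decimals).
||x|| = sqrt((-2.2522)^2 + (-3.9542)^2) = 4.550616
Step 2: Project.
Since ||x|| > R, scale = R/||x|| = 4/4.550616 = 0.879002, proj(x) = scale * x
proj(x) = [-1.979688, -3.47575]
Step 3: Dot product.
a^T * proj(x) = -5*(-1.979688) + 5*(-3.47575) = -7.4803


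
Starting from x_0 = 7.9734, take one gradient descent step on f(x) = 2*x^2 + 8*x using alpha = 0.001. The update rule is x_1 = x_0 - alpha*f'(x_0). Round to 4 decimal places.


We compute the gradient at x_0 and apply the update.
f'(x) = 4*x + 8
f'(7.9734) = 4*7.9734 + 8 = 39.8936
x_1 = 7.9734 - 0.001*39.8936 = 7.9335


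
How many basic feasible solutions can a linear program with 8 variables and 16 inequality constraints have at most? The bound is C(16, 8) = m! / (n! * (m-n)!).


Each vertex corresponds to some choice of n active constraints out of m, so the number of vertices is at most C(m, n) = m! / (n!(m-n)!).
m = 16, n = 8
Numerator: 16 * 15 * 14 * 13 * 12 * 11 * 10 * 9
Denominator: 8! = 40320
C(16, 8) = 12870


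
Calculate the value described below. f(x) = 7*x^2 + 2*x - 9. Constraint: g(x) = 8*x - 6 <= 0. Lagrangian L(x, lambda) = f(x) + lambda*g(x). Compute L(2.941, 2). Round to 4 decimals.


Step 1: Evaluate f(x).
f(2.941) = 7*2.941^2 + 2*2.941 - 9 = 57.4284
Step 2: Evaluate g(x).
g(2.941) = 8*2.941 - 6 = 17.528
Step 3: Compute Lagrangian.
L = 57.4284 + 2*17.528 = 92.4844


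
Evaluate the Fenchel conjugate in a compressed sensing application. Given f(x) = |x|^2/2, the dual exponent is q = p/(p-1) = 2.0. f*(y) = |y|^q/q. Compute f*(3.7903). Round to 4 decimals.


The conjugate exponent q satisfies 1/p + 1/q = 1.
p = 2, so q = 2/(2 - 1) = 2.0
|y|^q = 3.7903^2.0 = 14.3664
f*(3.7903) = 14.3664 / 2.0 = 7.1832


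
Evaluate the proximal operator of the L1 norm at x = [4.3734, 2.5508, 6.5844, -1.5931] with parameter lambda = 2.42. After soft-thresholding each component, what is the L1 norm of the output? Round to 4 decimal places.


Soft-thresholding with lambda = 2.42:
prox(4.3734) = sign(4.3734)*max(|4.3734| - 2.42, 0) = 1.9534
prox(2.5508) = sign(2.5508)*max(|2.5508| - 2.42, 0) = 0.1308
prox(6.5844) = sign(6.5844)*max(|6.5844| - 2.42, 0) = 4.1644
prox(-1.5931) = sign(-1.5931)*max(|-1.5931| - 2.42, 0) = 0.0
prox(x) = [1.9534, 0.1308, 4.1644, 0.0]
||prox(x)||_1 = 1.9534 + 0.1308 + 4.1644 + 0.0 = 6.2486


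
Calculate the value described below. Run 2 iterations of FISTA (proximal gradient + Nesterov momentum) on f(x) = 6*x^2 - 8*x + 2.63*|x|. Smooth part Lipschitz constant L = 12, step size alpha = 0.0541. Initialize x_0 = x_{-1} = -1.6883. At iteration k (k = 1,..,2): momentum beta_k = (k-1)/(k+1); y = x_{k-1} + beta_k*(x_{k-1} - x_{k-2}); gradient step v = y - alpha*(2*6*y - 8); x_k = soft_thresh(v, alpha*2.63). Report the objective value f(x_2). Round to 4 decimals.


FISTA on f(x) = 6*x^2 - 8*x + 2.63*|x|
L = 12, alpha = 0.0541
Iteration 1: beta = 0.0, y = -1.6883 + 0.0*(-1.6883 + 1.6883) = -1.6883
  grad(y) = -28.2596, v = y - alpha*grad = -0.1595
  prox(v) = soft_thresh(-0.1595, 0.1423) = -0.0172
Iteration 2: beta = 0.3333, y = -0.0172 + 0.3333*(-0.0172 + 1.6883) = 0.5399
  grad(y) = -1.5216, v = y - alpha*grad = 0.6222
  prox(v) = soft_thresh(0.6222, 0.1423) = 0.4799
f(x_2) = 6*0.4799^2 - 8*0.4799 + 2.63*|0.4799| = -1.1952


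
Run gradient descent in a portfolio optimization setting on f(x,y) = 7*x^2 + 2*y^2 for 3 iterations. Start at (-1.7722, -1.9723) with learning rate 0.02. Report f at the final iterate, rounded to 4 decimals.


Gradient descent on f(x,y) = 7*x^2 + 2*y^2.
Starting point: (-1.7722, -1.9723), alpha = 0.02
Step 1: grad_x = 2*7*-1.7722 = -24.8108, grad_y = 2*2*-1.9723 = -7.8892
  x_1 = -1.7722 - 0.02*-24.8108 = -1.276
  y_1 = -1.9723 - 0.02*-7.8892 = -1.8145
Step 2: grad_x = 2*7*-1.276 = -17.8638, grad_y = 2*2*-1.8145 = -7.2581
  x_2 = -1.276 - 0.02*-17.8638 = -0.9187
  y_2 = -1.8145 - 0.02*-7.2581 = -1.6694
Step 3: grad_x = 2*7*-0.9187 = -12.8619, grad_y = 2*2*-1.6694 = -6.6774
  x_3 = -0.9187 - 0.02*-12.8619 = -0.6615
  y_3 = -1.6694 - 0.02*-6.6774 = -1.5358
f(-0.6615, -1.5358) = 7*(-0.6615)^2 + 2*(-1.5358)^2 = 7.7802


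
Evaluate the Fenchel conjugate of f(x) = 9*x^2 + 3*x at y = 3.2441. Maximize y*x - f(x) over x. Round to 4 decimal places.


f*(y) = sup_x {y*x - a*x^2 - b*x} = sup_x {(y-b)*x - a*x^2}
FOC: (y - b) - 2a*x = 0 => x* = (y - b)/(2a)
x* = (3.2441 - 3)/(2*9) = 0.0136
f*(3.2441) = (y-b)^2/(4a) = (3.2441 - 3)^2/(4*9)
= 0.0596/36 = 0.0017


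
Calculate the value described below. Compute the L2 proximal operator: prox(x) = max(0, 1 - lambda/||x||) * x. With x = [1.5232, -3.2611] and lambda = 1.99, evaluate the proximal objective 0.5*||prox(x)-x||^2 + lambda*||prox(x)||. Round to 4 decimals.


Step 1: Compute ||x||.
||x|| = 3.5993
Step 2: Compute scaling factor.
scale = max(0, 1 - 1.99/3.5993) = 0.4471
Step 3: prox(x) = [0.681, -1.4581]
||prox(x)|| = 1.6093
Step 4: Proximal objective.
0.5*||prox-x||^2 = 1.9801
lambda*||prox|| = 3.2025
Total = 5.1825


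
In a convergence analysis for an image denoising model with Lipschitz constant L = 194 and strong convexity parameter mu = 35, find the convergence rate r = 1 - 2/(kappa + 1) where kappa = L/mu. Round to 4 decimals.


Step 1: Compute the condition number.
kappa = L/mu = 194/35 = 5.5429
Step 2: Compute the convergence rate.
r = 1 - 2/(kappa + 1) = 1 - 2*mu/(L + mu) = (L - mu)/(L + mu) = 159/229 = 0.6943


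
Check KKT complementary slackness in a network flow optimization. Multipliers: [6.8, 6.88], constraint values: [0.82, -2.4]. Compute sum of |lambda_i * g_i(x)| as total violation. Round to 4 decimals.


KKT complementary slackness check:
lambda_1 * g_1 = 6.8 * 0.82 = 5.576
lambda_2 * g_2 = 6.88 * -2.4 = -16.512
Total violation = 5.576 + 16.512 = 22.088


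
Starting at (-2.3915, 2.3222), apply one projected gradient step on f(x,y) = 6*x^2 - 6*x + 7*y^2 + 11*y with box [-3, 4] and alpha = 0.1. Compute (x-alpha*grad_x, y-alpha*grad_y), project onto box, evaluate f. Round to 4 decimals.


Step 1: Compute gradient at (-2.3915, 2.3222).
grad_x = 2*6*-2.3915 - 6 = -34.698
grad_y = 2*7*2.3222 + 11 = 43.5108
Step 2: Gradient step.
x_raw = -2.3915 - 0.1*-34.698 = 1.0783
y_raw = 2.3222 - 0.1*43.5108 = -2.0289
Step 3: Project onto [-3, 4].
x_proj = clip(1.0783) = 1.0783
y_proj = clip(-2.0289) = -2.0289
Step 4: Evaluate f.
f(1.0783, -2.0289) = 7.0034


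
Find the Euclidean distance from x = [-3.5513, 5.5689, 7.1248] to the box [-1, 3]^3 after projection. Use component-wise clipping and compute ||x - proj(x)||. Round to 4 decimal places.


Project each component onto [-1, 3].
clip(-3.5513) = -1.0, clip(5.5689) = 3.0, clip(7.1248) = 3.0
Projection = [-1.0, 3.0, 3.0]
Squared diffs: [6.5091, 6.5992, 17.014]
Distance = sqrt(30.1223) = 5.4884


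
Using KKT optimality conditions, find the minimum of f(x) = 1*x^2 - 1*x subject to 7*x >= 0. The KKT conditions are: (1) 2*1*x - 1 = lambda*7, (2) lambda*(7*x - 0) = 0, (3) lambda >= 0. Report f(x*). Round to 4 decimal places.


Step 1: Try lambda = 0 (constraint inactive).
Stationarity: 2*1*x - 1 = 0
x* = 1/(2*1) = 0.5
Check constraint: 7*0.5 = 3.5 >= 0 -- satisfied.
Step 2: Compute optimal value.
f(x*) = 1*0.5^2 - 1*0.5 = -0.25


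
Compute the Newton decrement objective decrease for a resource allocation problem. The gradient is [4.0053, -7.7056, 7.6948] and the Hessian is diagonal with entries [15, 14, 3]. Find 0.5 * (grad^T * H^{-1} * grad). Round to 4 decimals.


Step 1: H is diagonal, so H^(-1) * g = [0.267, -0.5504, 2.5649].
Step 2: g^T H^(-1) g = sum_i g_i^2 / H_ii
  = (4.0053)^2/15 + (-7.7056)^2/14 + (7.6948)^2/3
  = 1.0695 + 4.2412 + 19.7366 = 25.0473
Step 3: Objective decrease = 0.5 * g^T H^(-1) g = 12.5237


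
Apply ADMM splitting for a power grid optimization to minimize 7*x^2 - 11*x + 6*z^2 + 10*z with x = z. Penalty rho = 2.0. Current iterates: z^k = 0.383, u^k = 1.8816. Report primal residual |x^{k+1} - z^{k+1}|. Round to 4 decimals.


ADMM iteration with rho = 2.0, z^k = 0.383, u^k = 1.8816
Step 1: x-update.
Minimize 7*x^2 - 11*x + (2.0/2)*(x - 0.383 + 1.8816)^2
FOC: (2*7 + 2.0)*x = 11 + 2.0*(0.383 - 1.8816)
x^{k+1} = 0.5002
Step 2: z-update.
Minimize 6*z^2 + 10*z + (2.0/2)*(0.5002 - z + 1.8816)^2
FOC: (2*6 + 2.0)*z = -10 + 2.0*(0.5002 + 1.8816)
z^{k+1} = -0.374
Step 3: u-update.
u^{k+1} = 1.8816 + 0.5002 + 0.374 = 2.7558
Step 4: Primal residual = |0.5002 + 0.374| = 0.8742


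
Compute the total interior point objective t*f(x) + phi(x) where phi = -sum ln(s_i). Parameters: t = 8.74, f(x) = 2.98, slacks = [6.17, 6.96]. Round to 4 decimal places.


Step 1: Compute log-barrier.
ln values: [1.8197, 1.9402]
phi = -(1.8197 + 1.9402) = -3.7599
Step 2: Compute augmented objective.
t*f(x) = 8.74*2.98 = 26.0452
Total = 26.0452 - 3.7599 = 22.2853


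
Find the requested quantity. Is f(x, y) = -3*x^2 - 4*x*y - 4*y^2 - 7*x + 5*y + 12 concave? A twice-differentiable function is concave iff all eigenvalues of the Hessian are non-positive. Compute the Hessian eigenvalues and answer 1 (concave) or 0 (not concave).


The Hessian of f(x,y) = -3*x^2 - 4*x*y - 4*y^2 - 7*x + 5*y + 12 is:
H = [[-6, -4], [-4, -8]]
Trace = -6 - 8 = -14
Determinant = -6*-8 - (-4)^2 = 32
Discriminant = (-14)^2 - 4*32 = 68.0
Eigenvalues: lambda_1 = -11.1231, lambda_2 = -2.8769
The function is concave.

1


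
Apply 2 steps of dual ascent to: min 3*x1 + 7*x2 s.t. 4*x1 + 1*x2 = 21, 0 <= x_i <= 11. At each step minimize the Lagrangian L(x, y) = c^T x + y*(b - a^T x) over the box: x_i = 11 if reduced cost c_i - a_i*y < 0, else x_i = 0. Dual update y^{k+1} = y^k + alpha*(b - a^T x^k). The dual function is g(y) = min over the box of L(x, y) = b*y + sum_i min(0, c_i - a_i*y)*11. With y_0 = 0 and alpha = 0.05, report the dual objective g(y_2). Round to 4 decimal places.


Dual ascent for LP: min 3*x1 + 7*x2, 4*x1 + 1*x2 = 21, 0 <= x_i <= 11
Step 1: y^k = 0.0, reduced costs: (3.0, 7.0)
  x^k = (0.0, 0.0), subgradient = b - a^T x = 21.0
  y^{k+1} = 0.0 + 0.05*21.0 = 1.05
Step 2: y^k = 1.05, reduced costs: (-1.2, 5.95)
  x^k = (11.0, 0.0), subgradient = b - a^T x = -23.0
  y^{k+1} = 1.05 + 0.05*-23.0 = -0.1
Dual objective at y_2 = -0.1: reduced costs (3.4, 7.1), box minimizer x = (0.0, 0.0)
g(y_2) = b*y + (c1 - a1*y)*x1 + (c2 - a2*y)*x2 = 21*(-0.1) + 3.4*0.0 + 7.1*0.0 = -2.1 + 0.0 + 0.0 = -2.1


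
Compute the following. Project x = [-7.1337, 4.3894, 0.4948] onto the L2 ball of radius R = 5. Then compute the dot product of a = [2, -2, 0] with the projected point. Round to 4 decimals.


Step 1: Compute ||x|| (intermediates to 6 decimals).
||x|| = sqrt((-7.1337)^2 + 4.3894^2 + 0.4948^2) = 8.39055
Step 2: Project.
Since ||x|| > R, scale = R/||x|| = 5/8.39055 = 0.595908, proj(x) = scale * x
proj(x) = [-4.251029, 2.615679, 0.294855]
Step 3: Dot product.
a^T * proj(x) = 2*(-4.251029) - 2*2.615679 + 0*0.294855 = -13.7334


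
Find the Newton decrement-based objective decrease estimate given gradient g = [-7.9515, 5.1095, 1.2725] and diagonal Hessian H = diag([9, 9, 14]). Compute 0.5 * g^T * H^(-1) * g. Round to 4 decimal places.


Step 1: H is diagonal, so H^(-1) * g = [-0.8835, 0.5677, 0.0909].
Step 2: g^T H^(-1) g = sum_i g_i^2 / H_ii
  = (-7.9515)^2/9 + (5.1095)^2/9 + (1.2725)^2/14
  = 7.0252 + 2.9008 + 0.1157 = 10.0416
Step 3: Objective decrease = 0.5 * g^T H^(-1) g = 5.0208


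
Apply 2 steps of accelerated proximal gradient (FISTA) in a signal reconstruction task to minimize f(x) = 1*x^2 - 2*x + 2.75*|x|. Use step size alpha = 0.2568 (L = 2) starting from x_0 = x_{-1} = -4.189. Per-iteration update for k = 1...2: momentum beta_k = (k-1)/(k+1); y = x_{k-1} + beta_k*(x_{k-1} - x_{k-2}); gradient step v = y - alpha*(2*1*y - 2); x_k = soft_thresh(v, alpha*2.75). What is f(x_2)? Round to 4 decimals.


FISTA on f(x) = 1*x^2 - 2*x + 2.75*|x|
L = 2, alpha = 0.2568
Iteration 1: beta = 0.0, y = -4.189 + 0.0*(-4.189 + 4.189) = -4.189
  grad(y) = -10.378, v = y - alpha*grad = -1.5239
  prox(v) = soft_thresh(-1.5239, 0.7062) = -0.8177
Iteration 2: beta = 0.3333, y = -0.8177 + 0.3333*(-0.8177 + 4.189) = 0.306
  grad(y) = -1.3879, v = y - alpha*grad = 0.6625
  prox(v) = soft_thresh(0.6625, 0.7062) = 0.0
f(x_2) = 1*0.0^2 - 2*0.0 + 2.75*|0.0| = 0.0


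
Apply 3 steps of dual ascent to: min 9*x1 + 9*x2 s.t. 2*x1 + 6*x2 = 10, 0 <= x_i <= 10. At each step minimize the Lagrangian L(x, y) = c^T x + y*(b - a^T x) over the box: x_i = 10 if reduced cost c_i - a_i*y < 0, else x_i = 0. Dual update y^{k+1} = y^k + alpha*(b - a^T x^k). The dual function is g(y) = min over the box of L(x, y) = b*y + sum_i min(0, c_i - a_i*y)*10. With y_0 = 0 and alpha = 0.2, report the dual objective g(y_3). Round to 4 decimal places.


Dual ascent for LP: min 9*x1 + 9*x2, 2*x1 + 6*x2 = 10, 0 <= x_i <= 10
Step 1: y^k = 0.0, reduced costs: (9.0, 9.0)
  x^k = (0.0, 0.0), subgradient = b - a^T x = 10.0
  y^{k+1} = 0.0 + 0.2*10.0 = 2.0
Step 2: y^k = 2.0, reduced costs: (5.0, -3.0)
  x^k = (0.0, 10.0), subgradient = b - a^T x = -50.0
  y^{k+1} = 2.0 + 0.2*-50.0 = -8.0
Step 3: y^k = -8.0, reduced costs: (25.0, 57.0)
  x^k = (0.0, 0.0), subgradient = b - a^T x = 10.0
  y^{k+1} = -8.0 + 0.2*10.0 = -6.0
Dual objective at y_3 = -6.0: reduced costs (21.0, 45.0), box minimizer x = (0.0, 0.0)
g(y_3) = b*y + (c1 - a1*y)*x1 + (c2 - a2*y)*x2 = 10*(-6.0) + 21.0*0.0 + 45.0*0.0 = -60.0 + 0.0 + 0.0 = -60.0


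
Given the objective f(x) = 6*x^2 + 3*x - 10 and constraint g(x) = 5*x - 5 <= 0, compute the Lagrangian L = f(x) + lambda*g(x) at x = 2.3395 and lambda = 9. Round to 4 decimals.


Step 1: Evaluate f(x).
f(2.3395) = 6*2.3395^2 + 3*2.3395 - 10 = 29.8581
Step 2: Evaluate g(x).
g(2.3395) = 5*2.3395 - 5 = 6.6975
Step 3: Compute Lagrangian.
L = 29.8581 + 9*6.6975 = 90.1356


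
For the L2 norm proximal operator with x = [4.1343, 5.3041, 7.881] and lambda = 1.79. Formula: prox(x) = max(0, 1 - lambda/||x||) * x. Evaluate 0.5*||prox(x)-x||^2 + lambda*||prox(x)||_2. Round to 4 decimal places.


Step 1: Compute ||x||.
||x|| = 10.3603
Step 2: Compute scaling factor.
scale = max(0, 1 - 1.79/10.3603) = 0.8272
Step 3: prox(x) = [3.42, 4.3877, 6.5194]
||prox(x)|| = 8.5703
Step 4: Proximal objective.
0.5*||prox-x||^2 = 1.6021
lambda*||prox|| = 15.3408
Total = 16.9429


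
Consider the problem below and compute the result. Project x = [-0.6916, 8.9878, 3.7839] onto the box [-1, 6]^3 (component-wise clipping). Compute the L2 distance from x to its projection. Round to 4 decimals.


Project each component onto [-1, 6].
clip(-0.6916) = -0.6916, clip(8.9878) = 6.0, clip(3.7839) = 3.7839
Projection = [-0.6916, 6.0, 3.7839]
Squared diffs: [0.0, 8.9269, 0.0]
Distance = sqrt(8.9269) = 2.9878


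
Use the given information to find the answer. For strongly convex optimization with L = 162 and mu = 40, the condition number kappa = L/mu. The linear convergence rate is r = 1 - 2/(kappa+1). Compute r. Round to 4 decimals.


Step 1: Compute the condition number.
kappa = L/mu = 162/40 = 4.05
Step 2: Compute the convergence rate.
r = 1 - 2/(kappa + 1) = 1 - 2*mu/(L + mu) = (L - mu)/(L + mu) = 122/202 = 0.604


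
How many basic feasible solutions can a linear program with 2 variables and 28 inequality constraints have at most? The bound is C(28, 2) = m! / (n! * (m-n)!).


Each vertex corresponds to some choice of n active constraints out of m, so the number of vertices is at most C(m, n) = m! / (n!(m-n)!).
m = 28, n = 2
Numerator: 28 * 27
Denominator: 2! = 2
C(28, 2) = 378


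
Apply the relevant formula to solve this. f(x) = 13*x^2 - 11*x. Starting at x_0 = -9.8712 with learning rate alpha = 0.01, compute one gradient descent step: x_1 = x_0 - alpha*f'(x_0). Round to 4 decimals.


We compute the gradient at x_0 and apply the update.
f'(x) = 26*x - 11
f'(-9.8712) = 26*-9.8712 - 11 = -267.6512
x_1 = -9.8712 - 0.01*-267.6512 = -7.1947


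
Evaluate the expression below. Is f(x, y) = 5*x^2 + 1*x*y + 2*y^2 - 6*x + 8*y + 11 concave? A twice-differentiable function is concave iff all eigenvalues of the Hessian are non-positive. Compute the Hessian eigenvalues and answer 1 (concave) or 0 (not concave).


The Hessian of f(x,y) = 5*x^2 + 1*x*y + 2*y^2 - 6*x + 8*y + 11 is:
H = [[10, 1], [1, 4]]
Trace = 10 + 4 = 14
Determinant = 10*4 - (1)^2 = 39
Discriminant = (14)^2 - 4*39 = 40.0
Eigenvalues: lambda_1 = 3.8377, lambda_2 = 10.1623
The function is not concave.

0


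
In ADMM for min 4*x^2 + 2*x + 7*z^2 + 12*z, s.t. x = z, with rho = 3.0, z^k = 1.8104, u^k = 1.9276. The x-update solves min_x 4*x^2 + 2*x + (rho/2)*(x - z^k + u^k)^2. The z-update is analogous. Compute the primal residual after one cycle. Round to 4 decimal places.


ADMM iteration with rho = 3.0, z^k = 1.8104, u^k = 1.9276
Step 1: x-update.
Minimize 4*x^2 + 2*x + (3.0/2)*(x - 1.8104 + 1.9276)^2
FOC: (2*4 + 3.0)*x = -2 + 3.0*(1.8104 - 1.9276)
x^{k+1} = -0.2138
Step 2: z-update.
Minimize 7*z^2 + 12*z + (3.0/2)*(-0.2138 - z + 1.9276)^2
FOC: (2*7 + 3.0)*z = -12 + 3.0*(-0.2138 + 1.9276)
z^{k+1} = -0.4034
Step 3: u-update.
u^{k+1} = 1.9276 - 0.2138 + 0.4034 = 2.1173
Step 4: Primal residual = |-0.2138 + 0.4034| = 0.1897


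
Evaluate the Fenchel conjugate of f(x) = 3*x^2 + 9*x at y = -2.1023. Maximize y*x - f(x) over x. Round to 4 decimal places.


f*(y) = sup_x {y*x - a*x^2 - b*x} = sup_x {(y-b)*x - a*x^2}
FOC: (y - b) - 2a*x = 0 => x* = (y - b)/(2a)
x* = (-2.1023 - 9)/(2*3) = -1.8504
f*(-2.1023) = (y-b)^2/(4a) = (-2.1023 - 9)^2/(4*3)
= 123.2611/12 = 10.2718


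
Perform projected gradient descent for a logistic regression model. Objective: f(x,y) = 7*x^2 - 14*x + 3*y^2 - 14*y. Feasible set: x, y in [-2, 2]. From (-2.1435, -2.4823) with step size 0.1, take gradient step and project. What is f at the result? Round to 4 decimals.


Step 1: Compute gradient at (-2.1435, -2.4823).
grad_x = 2*7*-2.1435 - 14 = -44.009
grad_y = 2*3*-2.4823 - 14 = -28.8938
Step 2: Gradient step.
x_raw = -2.1435 - 0.1*-44.009 = 2.2574
y_raw = -2.4823 - 0.1*-28.8938 = 0.4071
Step 3: Project onto [-2, 2].
x_proj = clip(2.2574) = 2.0
y_proj = clip(0.4071) = 0.4071
Step 4: Evaluate f.
f(2.0, 0.4071) = -5.202


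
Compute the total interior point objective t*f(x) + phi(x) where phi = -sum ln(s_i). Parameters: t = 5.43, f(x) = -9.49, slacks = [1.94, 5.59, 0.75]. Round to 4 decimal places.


Step 1: Compute log-barrier.
ln values: [0.6627, 1.721, -0.2877]
phi = -(0.6627 + 1.721 - 0.2877) = -2.096
Step 2: Compute augmented objective.
t*f(x) = 5.43*-9.49 = -51.5307
Total = -51.5307 - 2.096 = -53.6267


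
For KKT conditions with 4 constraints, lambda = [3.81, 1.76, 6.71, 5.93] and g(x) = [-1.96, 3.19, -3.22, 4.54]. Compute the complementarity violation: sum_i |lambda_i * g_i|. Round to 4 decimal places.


KKT complementary slackness check:
lambda_1 * g_1 = 3.81 * -1.96 = -7.4676
lambda_2 * g_2 = 1.76 * 3.19 = 5.6144
lambda_3 * g_3 = 6.71 * -3.22 = -21.6062
lambda_4 * g_4 = 5.93 * 4.54 = 26.9222
Total violation = 7.4676 + 5.6144 + 21.6062 + 26.9222 = 61.6104


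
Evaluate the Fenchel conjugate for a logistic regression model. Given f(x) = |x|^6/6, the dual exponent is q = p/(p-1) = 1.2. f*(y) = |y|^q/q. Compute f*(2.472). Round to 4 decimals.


The conjugate exponent q satisfies 1/p + 1/q = 1.
p = 6, so q = 6/(6 - 1) = 1.2
|y|^q = 2.472^1.2 = 2.9625
f*(2.472) = 2.9625 / 1.2 = 2.4687


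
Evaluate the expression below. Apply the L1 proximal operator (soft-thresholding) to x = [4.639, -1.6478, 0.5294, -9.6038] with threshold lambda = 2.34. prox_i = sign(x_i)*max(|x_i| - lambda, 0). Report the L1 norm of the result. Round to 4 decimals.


Soft-thresholding with lambda = 2.34:
prox(4.639) = sign(4.639)*max(|4.639| - 2.34, 0) = 2.299
prox(-1.6478) = sign(-1.6478)*max(|-1.6478| - 2.34, 0) = 0.0
prox(0.5294) = sign(0.5294)*max(|0.5294| - 2.34, 0) = 0.0
prox(-9.6038) = sign(-9.6038)*max(|-9.6038| - 2.34, 0) = -7.2638
prox(x) = [2.299, 0.0, 0.0, -7.2638]
||prox(x)||_1 = 2.299 + 0.0 + 0.0 + 7.2638 = 9.5628


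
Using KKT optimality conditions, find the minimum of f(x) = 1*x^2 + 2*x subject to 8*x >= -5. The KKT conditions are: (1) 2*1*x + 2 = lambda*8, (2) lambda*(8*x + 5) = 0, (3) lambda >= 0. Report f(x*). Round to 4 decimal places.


Step 1: Try lambda = 0 (constraint inactive).
x_unc = -2/(2*1) = -1.0
Check: 8*-1.0 = -8.0 < -5 -- violated!
Step 2: Constraint must be active: 8*x = -5
x* = -5/8 = -0.625
lambda = (2*1*(-0.625) + 2)/8 = 0.0938
Step 3: Compute optimal value.
f(x*) = 1*(-0.625)^2 + 2*(-0.625) = -0.8594


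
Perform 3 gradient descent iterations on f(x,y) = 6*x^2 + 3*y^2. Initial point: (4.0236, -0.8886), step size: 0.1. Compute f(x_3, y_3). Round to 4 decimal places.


Gradient descent on f(x,y) = 6*x^2 + 3*y^2.
Starting point: (4.0236, -0.8886), alpha = 0.1
Step 1: grad_x = 2*6*4.0236 = 48.2832, grad_y = 2*3*-0.8886 = -5.3316
  x_1 = 4.0236 - 0.1*48.2832 = -0.8047
  y_1 = -0.8886 - 0.1*-5.3316 = -0.3554
Step 2: grad_x = 2*6*-0.8047 = -9.6566, grad_y = 2*3*-0.3554 = -2.1326
  x_2 = -0.8047 - 0.1*-9.6566 = 0.1609
  y_2 = -0.3554 - 0.1*-2.1326 = -0.1422
Step 3: grad_x = 2*6*0.1609 = 1.9313, grad_y = 2*3*-0.1422 = -0.8531
  x_3 = 0.1609 - 0.1*1.9313 = -0.0322
  y_3 = -0.1422 - 0.1*-0.8531 = -0.0569
f(-0.0322, -0.0569) = 6*(-0.0322)^2 + 3*(-0.0569)^2 = 0.0159


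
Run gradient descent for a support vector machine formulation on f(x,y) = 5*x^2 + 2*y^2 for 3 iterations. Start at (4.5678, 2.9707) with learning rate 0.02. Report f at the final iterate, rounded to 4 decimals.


Gradient descent on f(x,y) = 5*x^2 + 2*y^2.
Starting point: (4.5678, 2.9707), alpha = 0.02
Step 1: grad_x = 2*5*4.5678 = 45.678, grad_y = 2*2*2.9707 = 11.8828
  x_1 = 4.5678 - 0.02*45.678 = 3.6542
  y_1 = 2.9707 - 0.02*11.8828 = 2.733
Step 2: grad_x = 2*5*3.6542 = 36.5424, grad_y = 2*2*2.733 = 10.9322
  x_2 = 3.6542 - 0.02*36.5424 = 2.9234
  y_2 = 2.733 - 0.02*10.9322 = 2.5144
Step 3: grad_x = 2*5*2.9234 = 29.2339, grad_y = 2*2*2.5144 = 10.0576
  x_3 = 2.9234 - 0.02*29.2339 = 2.3387
  y_3 = 2.5144 - 0.02*10.0576 = 2.3132
f(2.3387, 2.3132) = 5*2.3387^2 + 2*2.3132^2 = 38.0501


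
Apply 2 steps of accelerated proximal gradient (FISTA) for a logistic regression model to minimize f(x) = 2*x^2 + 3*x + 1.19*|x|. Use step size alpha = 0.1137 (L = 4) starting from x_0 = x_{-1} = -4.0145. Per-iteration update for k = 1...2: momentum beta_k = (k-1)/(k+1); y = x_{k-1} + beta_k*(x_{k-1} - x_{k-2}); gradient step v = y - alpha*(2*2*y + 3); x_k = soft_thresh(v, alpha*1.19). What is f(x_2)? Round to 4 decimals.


FISTA on f(x) = 2*x^2 + 3*x + 1.19*|x|
L = 4, alpha = 0.1137
Iteration 1: beta = 0.0, y = -4.0145 + 0.0*(-4.0145 + 4.0145) = -4.0145
  grad(y) = -13.058, v = y - alpha*grad = -2.5298
  prox(v) = soft_thresh(-2.5298, 0.1353) = -2.3945
Iteration 2: beta = 0.3333, y = -2.3945 + 0.3333*(-2.3945 + 4.0145) = -1.8545
  grad(y) = -4.418, v = y - alpha*grad = -1.3522
  prox(v) = soft_thresh(-1.3522, 0.1353) = -1.2169
f(x_2) = 2*(-1.2169)^2 + 3*(-1.2169) + 1.19*|-1.2169| = 0.759


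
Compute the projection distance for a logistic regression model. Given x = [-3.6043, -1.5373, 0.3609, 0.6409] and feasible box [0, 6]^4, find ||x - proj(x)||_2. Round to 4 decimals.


Project each component onto [0, 6].
clip(-3.6043) = 0.0, clip(-1.5373) = 0.0, clip(0.3609) = 0.3609, clip(0.6409) = 0.6409
Projection = [0.0, 0.0, 0.3609, 0.6409]
Squared diffs: [12.991, 2.3633, 0.0, 0.0]
Distance = sqrt(15.3543) = 3.9185


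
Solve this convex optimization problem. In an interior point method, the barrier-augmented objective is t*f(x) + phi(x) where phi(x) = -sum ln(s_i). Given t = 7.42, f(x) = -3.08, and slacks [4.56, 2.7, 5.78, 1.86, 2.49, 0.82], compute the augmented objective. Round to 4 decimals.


Step 1: Compute log-barrier.
ln values: [1.5173, 0.9933, 1.7544, 0.6206, 0.9123, -0.1985]
phi = -(1.5173 + 0.9933 + 1.7544 + 0.6206 + 0.9123 - 0.1985) = -5.5994
Step 2: Compute augmented objective.
t*f(x) = 7.42*-3.08 = -22.8536
Total = -22.8536 - 5.5994 = -28.453


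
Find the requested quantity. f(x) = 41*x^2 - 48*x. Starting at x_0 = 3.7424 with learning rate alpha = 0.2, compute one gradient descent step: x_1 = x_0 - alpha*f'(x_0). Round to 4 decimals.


We compute the gradient at x_0 and apply the update.
f'(x) = 82*x - 48
f'(3.7424) = 82*3.7424 - 48 = 258.8768
x_1 = 3.7424 - 0.2*258.8768 = -48.033


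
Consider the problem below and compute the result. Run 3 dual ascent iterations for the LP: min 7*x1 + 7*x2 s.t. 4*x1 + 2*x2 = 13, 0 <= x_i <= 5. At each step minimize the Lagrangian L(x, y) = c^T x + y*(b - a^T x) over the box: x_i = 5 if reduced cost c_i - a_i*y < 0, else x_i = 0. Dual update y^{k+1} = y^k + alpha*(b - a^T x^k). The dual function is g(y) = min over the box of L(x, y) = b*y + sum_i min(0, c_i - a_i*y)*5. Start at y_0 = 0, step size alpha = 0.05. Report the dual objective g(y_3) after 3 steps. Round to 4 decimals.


Dual ascent for LP: min 7*x1 + 7*x2, 4*x1 + 2*x2 = 13, 0 <= x_i <= 5
Step 1: y^k = 0.0, reduced costs: (7.0, 7.0)
  x^k = (0.0, 0.0), subgradient = b - a^T x = 13.0
  y^{k+1} = 0.0 + 0.05*13.0 = 0.65
Step 2: y^k = 0.65, reduced costs: (4.4, 5.7)
  x^k = (0.0, 0.0), subgradient = b - a^T x = 13.0
  y^{k+1} = 0.65 + 0.05*13.0 = 1.3
Step 3: y^k = 1.3, reduced costs: (1.8, 4.4)
  x^k = (0.0, 0.0), subgradient = b - a^T x = 13.0
  y^{k+1} = 1.3 + 0.05*13.0 = 1.95
Dual objective at y_3 = 1.95: reduced costs (-0.8, 3.1), box minimizer x = (5.0, 0.0)
g(y_3) = b*y + (c1 - a1*y)*x1 + (c2 - a2*y)*x2 = 13*1.95 + (-0.8)*5.0 + 3.1*0.0 = 25.35 - 4.0 + 0.0 = 21.35


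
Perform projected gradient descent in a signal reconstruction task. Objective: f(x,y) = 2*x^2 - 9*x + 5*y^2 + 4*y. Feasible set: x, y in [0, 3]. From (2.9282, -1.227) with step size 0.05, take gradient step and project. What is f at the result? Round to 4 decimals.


Step 1: Compute gradient at (2.9282, -1.227).
grad_x = 2*2*2.9282 - 9 = 2.7128
grad_y = 2*5*-1.227 + 4 = -8.27
Step 2: Gradient step.
x_raw = 2.9282 - 0.05*2.7128 = 2.7926
y_raw = -1.227 - 0.05*-8.27 = -0.8135
Step 3: Project onto [0, 3].
x_proj = clip(2.7926) = 2.7926
y_proj = clip(-0.8135) = 0.0
Step 4: Evaluate f.
f(2.7926, 0.0) = -9.5363


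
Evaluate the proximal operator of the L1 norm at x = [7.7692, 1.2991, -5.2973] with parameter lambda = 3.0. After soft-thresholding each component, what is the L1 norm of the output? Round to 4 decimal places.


Soft-thresholding with lambda = 3.0:
prox(7.7692) = sign(7.7692)*max(|7.7692| - 3.0, 0) = 4.7692
prox(1.2991) = sign(1.2991)*max(|1.2991| - 3.0, 0) = 0.0
prox(-5.2973) = sign(-5.2973)*max(|-5.2973| - 3.0, 0) = -2.2973
prox(x) = [4.7692, 0.0, -2.2973]
||prox(x)||_1 = 4.7692 + 0.0 + 2.2973 = 7.0665


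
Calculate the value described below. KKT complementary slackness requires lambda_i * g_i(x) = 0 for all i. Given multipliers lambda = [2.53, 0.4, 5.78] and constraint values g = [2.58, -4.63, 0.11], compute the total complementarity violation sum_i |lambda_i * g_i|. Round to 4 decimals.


KKT complementary slackness check:
lambda_1 * g_1 = 2.53 * 2.58 = 6.5274
lambda_2 * g_2 = 0.4 * -4.63 = -1.852
lambda_3 * g_3 = 5.78 * 0.11 = 0.6358
Total violation = 6.5274 + 1.852 + 0.6358 = 9.0152


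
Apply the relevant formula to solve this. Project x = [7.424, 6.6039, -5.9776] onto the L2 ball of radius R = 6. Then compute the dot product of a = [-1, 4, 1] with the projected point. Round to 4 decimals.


Step 1: Compute ||x|| (intermediates to 6 decimals).
||x|| = sqrt(7.424^2 + 6.6039^2 + (-5.9776)^2) = 11.595645
Step 2: Project.
Since ||x|| > R, scale = R/||x|| = 6/11.595645 = 0.517436, proj(x) = scale * x
proj(x) = [3.841445, 3.417096, -3.093025]
Step 3: Dot product.
a^T * proj(x) = -1*3.841445 + 4*3.417096 + 1*(-3.093025) = 6.7339


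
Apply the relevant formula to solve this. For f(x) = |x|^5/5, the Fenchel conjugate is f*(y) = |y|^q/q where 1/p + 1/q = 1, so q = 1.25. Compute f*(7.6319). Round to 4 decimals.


The conjugate exponent q satisfies 1/p + 1/q = 1.
p = 5, so q = 5/(5 - 1) = 1.25
|y|^q = 7.6319^1.25 = 12.685
f*(7.6319) = 12.685 / 1.25 = 10.148


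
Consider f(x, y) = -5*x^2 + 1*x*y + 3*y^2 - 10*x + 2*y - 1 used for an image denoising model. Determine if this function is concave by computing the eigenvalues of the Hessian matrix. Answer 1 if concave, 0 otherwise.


The Hessian of f(x,y) = -5*x^2 + 1*x*y + 3*y^2 - 10*x + 2*y - 1 is:
H = [[-10, 1], [1, 6]]
Trace = -10 + 6 = -4
Determinant = -10*6 - (1)^2 = -61
Discriminant = (-4)^2 - 4*-61 = 260.0
Eigenvalues: lambda_1 = -10.0623, lambda_2 = 6.0623
The function is not concave.

0


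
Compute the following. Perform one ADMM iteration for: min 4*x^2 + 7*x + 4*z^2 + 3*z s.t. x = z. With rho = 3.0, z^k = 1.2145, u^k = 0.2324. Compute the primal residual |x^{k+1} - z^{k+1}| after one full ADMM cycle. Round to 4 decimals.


ADMM iteration with rho = 3.0, z^k = 1.2145, u^k = 0.2324
Step 1: x-update.
Minimize 4*x^2 + 7*x + (3.0/2)*(x - 1.2145 + 0.2324)^2
FOC: (2*4 + 3.0)*x = -7 + 3.0*(1.2145 - 0.2324)
x^{k+1} = -0.3685
Step 2: z-update.
Minimize 4*z^2 + 3*z + (3.0/2)*(-0.3685 - z + 0.2324)^2
FOC: (2*4 + 3.0)*z = -3 + 3.0*(-0.3685 + 0.2324)
z^{k+1} = -0.3099
Step 3: u-update.
u^{k+1} = 0.2324 - 0.3685 + 0.3099 = 0.1737
Step 4: Primal residual = |-0.3685 + 0.3099| = 0.0587


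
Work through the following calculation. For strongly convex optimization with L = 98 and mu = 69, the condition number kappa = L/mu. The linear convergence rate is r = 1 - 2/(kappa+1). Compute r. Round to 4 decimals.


Step 1: Compute the condition number.
kappa = L/mu = 98/69 = 1.4203
Step 2: Compute the convergence rate.
r = 1 - 2/(kappa + 1) = 1 - 2*mu/(L + mu) = (L - mu)/(L + mu) = 29/167 = 0.1737
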